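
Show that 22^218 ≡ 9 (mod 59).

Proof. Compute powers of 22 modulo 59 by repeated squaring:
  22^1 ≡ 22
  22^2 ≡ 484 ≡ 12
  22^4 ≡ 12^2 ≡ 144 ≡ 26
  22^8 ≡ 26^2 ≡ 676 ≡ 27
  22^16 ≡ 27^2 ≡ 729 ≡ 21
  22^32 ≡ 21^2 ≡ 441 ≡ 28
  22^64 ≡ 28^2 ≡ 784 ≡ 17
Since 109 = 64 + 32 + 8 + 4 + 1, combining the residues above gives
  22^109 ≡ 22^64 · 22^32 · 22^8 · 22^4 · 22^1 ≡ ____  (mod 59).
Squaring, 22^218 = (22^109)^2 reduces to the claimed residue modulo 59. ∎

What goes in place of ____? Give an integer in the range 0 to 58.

22^64 · 22^32 · 22^8 · 22^4 · 22^1 ≡ 17 · 28 · 27 · 26 · 22 = 7351344.
7351344 mod 59 = 3, so 22^109 ≡ 3 (mod 59).

3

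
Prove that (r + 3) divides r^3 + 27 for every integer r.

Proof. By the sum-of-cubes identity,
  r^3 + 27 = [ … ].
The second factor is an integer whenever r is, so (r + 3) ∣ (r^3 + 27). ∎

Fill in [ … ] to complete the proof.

(r + 3)(r^2 - 3r + 9)

a^3 + b^3 = (a + b)(a^2 - ab + b^2). With a = r, b = 3:
r^3 + 27 = (r + 3)(r^2 - 3r + 9).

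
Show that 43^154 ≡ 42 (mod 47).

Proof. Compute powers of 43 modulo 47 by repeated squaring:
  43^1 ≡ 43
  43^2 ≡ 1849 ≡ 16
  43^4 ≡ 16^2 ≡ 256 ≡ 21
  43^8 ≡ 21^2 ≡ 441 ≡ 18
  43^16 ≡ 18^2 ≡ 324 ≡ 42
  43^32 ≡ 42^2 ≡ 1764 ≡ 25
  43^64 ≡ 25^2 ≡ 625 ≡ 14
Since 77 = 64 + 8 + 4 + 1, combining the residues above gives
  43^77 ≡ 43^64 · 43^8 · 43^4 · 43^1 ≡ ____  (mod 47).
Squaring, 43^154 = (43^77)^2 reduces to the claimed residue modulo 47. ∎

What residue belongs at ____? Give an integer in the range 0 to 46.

29

43^64 · 43^8 · 43^4 · 43^1 ≡ 14 · 18 · 21 · 43 = 227556.
227556 mod 47 = 29, so 43^77 ≡ 29 (mod 47).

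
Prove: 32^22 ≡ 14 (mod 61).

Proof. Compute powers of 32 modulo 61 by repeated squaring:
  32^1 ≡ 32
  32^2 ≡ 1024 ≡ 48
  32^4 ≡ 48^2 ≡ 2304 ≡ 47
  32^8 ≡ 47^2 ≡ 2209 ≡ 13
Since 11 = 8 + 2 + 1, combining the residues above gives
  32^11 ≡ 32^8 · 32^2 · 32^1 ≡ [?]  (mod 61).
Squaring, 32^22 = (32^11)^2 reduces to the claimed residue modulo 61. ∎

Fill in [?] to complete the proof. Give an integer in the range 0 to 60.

21

32^8 · 32^2 · 32^1 ≡ 13 · 48 · 32 = 19968.
19968 mod 61 = 21, so 32^11 ≡ 21 (mod 61).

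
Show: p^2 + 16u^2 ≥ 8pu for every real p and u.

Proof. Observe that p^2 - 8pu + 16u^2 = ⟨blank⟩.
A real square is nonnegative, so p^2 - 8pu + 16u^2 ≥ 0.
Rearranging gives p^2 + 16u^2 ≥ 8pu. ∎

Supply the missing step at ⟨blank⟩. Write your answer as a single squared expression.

p^2 - 8pu + 16u^2 is a perfect-square trinomial: the outer terms are (p)^2 and (4u)^2, and the cross term is -2·p·4u.
So p^2 - 8pu + 16u^2 = (p - 4u)^2 ≥ 0.

(p - 4u)^2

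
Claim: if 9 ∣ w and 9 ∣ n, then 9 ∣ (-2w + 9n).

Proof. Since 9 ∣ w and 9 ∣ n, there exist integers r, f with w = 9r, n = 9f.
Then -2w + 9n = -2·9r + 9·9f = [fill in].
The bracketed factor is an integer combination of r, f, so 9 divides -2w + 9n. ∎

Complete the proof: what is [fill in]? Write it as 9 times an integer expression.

Each term has a factor of 9: -2·9r + 9·9f = 9·(9f - 2r).
Since 9f - 2r is an integer, 9 ∣ (-2w + 9n).

9(9f - 2r)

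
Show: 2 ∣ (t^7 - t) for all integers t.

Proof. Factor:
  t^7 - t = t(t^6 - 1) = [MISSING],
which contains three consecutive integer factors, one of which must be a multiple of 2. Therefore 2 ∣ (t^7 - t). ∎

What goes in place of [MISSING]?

t^6 - 1 = (t^2 - 1)(t^4 + t^2 + 1), and t^2 - 1 = (t-1)(t+1).
So t(t^6 - 1) = (t - 1)t(t + 1)(t^4 + t^2 + 1).

(t - 1)t(t + 1)(t^4 + t^2 + 1)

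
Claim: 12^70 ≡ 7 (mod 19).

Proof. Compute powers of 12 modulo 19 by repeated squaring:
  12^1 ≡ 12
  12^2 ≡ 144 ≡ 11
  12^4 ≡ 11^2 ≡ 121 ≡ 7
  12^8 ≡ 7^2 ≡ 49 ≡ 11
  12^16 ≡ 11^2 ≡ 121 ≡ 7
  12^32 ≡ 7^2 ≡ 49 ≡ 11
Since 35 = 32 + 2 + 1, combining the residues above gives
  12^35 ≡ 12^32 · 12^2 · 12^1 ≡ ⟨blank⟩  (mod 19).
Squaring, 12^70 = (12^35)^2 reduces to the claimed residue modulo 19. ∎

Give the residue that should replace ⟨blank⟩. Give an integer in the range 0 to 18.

8

12^32 · 12^2 · 12^1 ≡ 11 · 11 · 12 = 1452.
1452 mod 19 = 8, so 12^35 ≡ 8 (mod 19).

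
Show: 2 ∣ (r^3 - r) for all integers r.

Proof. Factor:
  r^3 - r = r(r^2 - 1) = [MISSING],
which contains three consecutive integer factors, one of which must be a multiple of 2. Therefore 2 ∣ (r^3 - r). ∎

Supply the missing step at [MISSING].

(r - 1)r(r + 1)

r(r^2 - 1) = r(r - 1)(r + 1) = (r - 1)r(r + 1).
These three factors are consecutive integers, so their product is divisible by 2.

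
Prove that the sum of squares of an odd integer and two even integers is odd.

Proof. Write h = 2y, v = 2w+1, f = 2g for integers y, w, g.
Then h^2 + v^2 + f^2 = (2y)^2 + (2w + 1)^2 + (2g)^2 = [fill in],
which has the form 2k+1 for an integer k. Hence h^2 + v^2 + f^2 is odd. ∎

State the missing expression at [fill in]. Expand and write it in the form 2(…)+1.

2(2g^2 + 2w^2 + 2w + 2y^2) + 1

Expanding: (2y)^2 + (2w + 1)^2 + (2g)^2 = 4g^2 + 4w^2 + 4w + 4y^2 + 1.
Every term except the constant is even, so this is 2(2g^2 + 2w^2 + 2w + 2y^2) + 1,
and 2g^2 + 2w^2 + 2w + 2y^2 ∈ ℤ gives the required form.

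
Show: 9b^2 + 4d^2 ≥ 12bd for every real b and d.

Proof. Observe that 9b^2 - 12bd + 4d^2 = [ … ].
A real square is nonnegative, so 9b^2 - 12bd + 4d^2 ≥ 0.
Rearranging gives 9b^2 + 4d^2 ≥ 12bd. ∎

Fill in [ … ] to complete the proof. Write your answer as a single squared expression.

(3b - 2d)^2

9b^2 - 12bd + 4d^2 is a perfect-square trinomial: the outer terms are (3b)^2 and (2d)^2, and the cross term is -2·3b·2d.
So 9b^2 - 12bd + 4d^2 = (3b - 2d)^2 ≥ 0.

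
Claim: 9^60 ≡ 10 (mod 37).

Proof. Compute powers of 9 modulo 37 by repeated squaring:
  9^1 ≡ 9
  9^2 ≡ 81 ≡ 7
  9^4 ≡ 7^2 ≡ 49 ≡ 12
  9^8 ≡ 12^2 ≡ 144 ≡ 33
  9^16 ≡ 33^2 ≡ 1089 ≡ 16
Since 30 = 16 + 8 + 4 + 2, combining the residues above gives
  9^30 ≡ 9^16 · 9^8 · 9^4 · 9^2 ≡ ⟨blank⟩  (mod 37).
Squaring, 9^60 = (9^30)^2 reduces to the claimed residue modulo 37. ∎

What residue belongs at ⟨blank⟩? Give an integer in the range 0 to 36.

26

9^16 · 9^8 · 9^4 · 9^2 ≡ 16 · 33 · 12 · 7 = 44352.
44352 mod 37 = 26, so 9^30 ≡ 26 (mod 37).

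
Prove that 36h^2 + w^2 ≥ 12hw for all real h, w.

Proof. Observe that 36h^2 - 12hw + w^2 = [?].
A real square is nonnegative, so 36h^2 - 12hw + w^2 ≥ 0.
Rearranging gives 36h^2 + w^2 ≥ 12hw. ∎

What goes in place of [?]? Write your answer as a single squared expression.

The leading and trailing coefficients are 6^2 and 1^2, and 12 = 2·6·1, so the trinomial is (6h - w)^2.
Hence 36h^2 - 12hw + w^2 ≥ 0.

(6h - w)^2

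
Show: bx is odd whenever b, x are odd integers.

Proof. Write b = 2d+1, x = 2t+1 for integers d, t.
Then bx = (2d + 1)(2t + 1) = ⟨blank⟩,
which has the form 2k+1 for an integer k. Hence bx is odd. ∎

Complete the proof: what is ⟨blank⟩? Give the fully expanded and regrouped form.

2(2dt + d + t) + 1

(2d + 1)(2t + 1) = 4dt + 2d + 2t + 1
= 2(2dt + d + t) + 1.
Since 2dt + d + t is an integer, the product is of the form 2k+1 for an integer k.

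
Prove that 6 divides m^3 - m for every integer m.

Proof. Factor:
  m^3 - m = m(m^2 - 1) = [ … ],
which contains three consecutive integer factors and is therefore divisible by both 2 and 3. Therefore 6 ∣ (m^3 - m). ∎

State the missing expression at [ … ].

(m - 1)m(m + 1)

m(m^2 - 1) = m(m - 1)(m + 1) = (m - 1)m(m + 1).
These three factors are consecutive integers, so their product is divisible by 6.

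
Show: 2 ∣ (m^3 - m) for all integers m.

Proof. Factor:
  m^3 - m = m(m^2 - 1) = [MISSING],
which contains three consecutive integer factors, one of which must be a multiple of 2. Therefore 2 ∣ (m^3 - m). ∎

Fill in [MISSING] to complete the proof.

(m - 1)m(m + 1)

m(m^2 - 1) = m(m - 1)(m + 1) = (m - 1)m(m + 1).
These three factors are consecutive integers, so their product is divisible by 2.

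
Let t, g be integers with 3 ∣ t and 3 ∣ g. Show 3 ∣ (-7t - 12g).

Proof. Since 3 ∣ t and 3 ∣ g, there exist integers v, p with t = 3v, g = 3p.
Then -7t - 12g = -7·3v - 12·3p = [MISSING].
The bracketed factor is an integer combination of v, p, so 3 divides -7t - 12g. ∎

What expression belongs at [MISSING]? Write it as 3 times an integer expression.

3(-12p - 7v)

Pull the common 3 out of every term: -7·3v - 12·3p = 3(-12p - 7v).
-12p - 7v is an integer, which exhibits the divisibility.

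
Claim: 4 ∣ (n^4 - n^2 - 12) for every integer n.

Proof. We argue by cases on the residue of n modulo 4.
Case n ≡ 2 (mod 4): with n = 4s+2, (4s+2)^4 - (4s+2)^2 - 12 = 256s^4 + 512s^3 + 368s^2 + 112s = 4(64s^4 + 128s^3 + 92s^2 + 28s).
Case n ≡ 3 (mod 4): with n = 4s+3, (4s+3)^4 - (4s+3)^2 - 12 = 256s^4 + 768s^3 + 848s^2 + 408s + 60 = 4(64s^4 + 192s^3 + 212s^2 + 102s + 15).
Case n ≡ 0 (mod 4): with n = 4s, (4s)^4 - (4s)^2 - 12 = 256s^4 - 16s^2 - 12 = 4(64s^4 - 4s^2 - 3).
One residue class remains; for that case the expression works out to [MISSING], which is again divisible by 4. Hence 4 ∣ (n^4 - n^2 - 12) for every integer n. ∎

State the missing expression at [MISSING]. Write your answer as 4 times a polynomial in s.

Only n ≡ 1 (mod 4) is unaccounted for. Put n = 4s+1:
(4s+1)^4 - (4s+1)^2 - 12 expands to 256s^4 + 256s^3 + 80s^2 + 8s - 12,
and factoring out 4 leaves 4(64s^4 + 64s^3 + 20s^2 + 2s - 3).

4(64s^4 + 64s^3 + 20s^2 + 2s - 3)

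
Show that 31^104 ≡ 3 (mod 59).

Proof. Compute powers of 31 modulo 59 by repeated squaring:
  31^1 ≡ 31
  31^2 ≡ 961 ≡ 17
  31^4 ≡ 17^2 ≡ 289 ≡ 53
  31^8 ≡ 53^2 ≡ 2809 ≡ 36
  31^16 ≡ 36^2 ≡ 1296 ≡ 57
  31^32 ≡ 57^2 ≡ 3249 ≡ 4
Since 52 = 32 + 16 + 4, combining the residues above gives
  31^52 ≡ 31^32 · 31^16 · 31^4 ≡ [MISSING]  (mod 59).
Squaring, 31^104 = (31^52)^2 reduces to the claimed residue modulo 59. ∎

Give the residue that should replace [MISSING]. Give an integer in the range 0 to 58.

48

31^32 · 31^16 · 31^4 ≡ 4 · 57 · 53 = 12084.
12084 mod 59 = 48, so 31^52 ≡ 48 (mod 59).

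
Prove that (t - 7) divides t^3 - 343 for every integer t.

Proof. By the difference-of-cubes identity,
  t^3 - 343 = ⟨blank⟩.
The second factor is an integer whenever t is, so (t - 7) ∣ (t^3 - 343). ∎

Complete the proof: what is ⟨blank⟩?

Polynomial division of t^3 - 343 by t - 7 leaves remainder 0 and quotient t^2 + 7t + 49.
Hence t^3 - 343 = (t - 7)(t^2 + 7t + 49).

(t - 7)(t^2 + 7t + 49)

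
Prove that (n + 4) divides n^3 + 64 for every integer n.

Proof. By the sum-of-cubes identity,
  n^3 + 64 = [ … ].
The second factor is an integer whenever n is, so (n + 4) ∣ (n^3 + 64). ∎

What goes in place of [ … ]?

(n + 4)(n^2 - 4n + 16)

a^3 + b^3 = (a + b)(a^2 - ab + b^2). With a = n, b = 4:
n^3 + 64 = (n + 4)(n^2 - 4n + 16).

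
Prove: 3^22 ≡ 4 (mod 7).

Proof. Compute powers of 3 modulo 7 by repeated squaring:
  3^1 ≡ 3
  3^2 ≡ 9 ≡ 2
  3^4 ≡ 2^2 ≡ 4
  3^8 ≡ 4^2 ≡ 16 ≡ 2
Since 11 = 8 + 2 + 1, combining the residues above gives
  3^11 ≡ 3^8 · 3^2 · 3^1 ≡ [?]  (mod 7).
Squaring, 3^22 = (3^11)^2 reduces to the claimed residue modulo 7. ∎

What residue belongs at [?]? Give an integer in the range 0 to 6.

5

3^8 · 3^2 · 3^1 ≡ 2 · 2 · 3 = 12.
12 mod 7 = 5, so 3^11 ≡ 5 (mod 7).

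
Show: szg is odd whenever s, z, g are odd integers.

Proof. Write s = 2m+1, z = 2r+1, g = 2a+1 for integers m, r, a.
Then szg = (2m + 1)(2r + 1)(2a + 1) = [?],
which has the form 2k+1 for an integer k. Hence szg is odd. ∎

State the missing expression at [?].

2(4amr + 2am + 2ar + a + 2mr + m + r) + 1

Expanding: (2m + 1)(2r + 1)(2a + 1) = 8amr + 4am + 4ar + 2a + 4mr + 2m + 2r + 1.
Every term except the constant is even, so this is 2(4amr + 2am + 2ar + a + 2mr + m + r) + 1,
and 4amr + 2am + 2ar + a + 2mr + m + r ∈ ℤ gives the required form.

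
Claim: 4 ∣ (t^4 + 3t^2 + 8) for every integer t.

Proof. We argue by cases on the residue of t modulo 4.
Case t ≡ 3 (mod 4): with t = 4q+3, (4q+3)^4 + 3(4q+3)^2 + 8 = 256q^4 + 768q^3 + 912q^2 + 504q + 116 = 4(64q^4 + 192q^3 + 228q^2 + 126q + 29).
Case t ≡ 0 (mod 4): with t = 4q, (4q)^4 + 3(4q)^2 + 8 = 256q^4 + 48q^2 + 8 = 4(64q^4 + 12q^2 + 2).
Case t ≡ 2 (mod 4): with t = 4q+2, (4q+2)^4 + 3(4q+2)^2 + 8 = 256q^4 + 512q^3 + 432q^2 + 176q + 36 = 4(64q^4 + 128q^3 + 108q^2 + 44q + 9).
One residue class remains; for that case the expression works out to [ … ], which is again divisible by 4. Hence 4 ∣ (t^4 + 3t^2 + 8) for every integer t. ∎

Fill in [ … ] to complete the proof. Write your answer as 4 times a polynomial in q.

4(64q^4 + 64q^3 + 36q^2 + 10q + 3)

Only t ≡ 1 (mod 4) is unaccounted for. Put t = 4q+1:
(4q+1)^4 + 3(4q+1)^2 + 8 expands to 256q^4 + 256q^3 + 144q^2 + 40q + 12,
and factoring out 4 leaves 4(64q^4 + 64q^3 + 36q^2 + 10q + 3).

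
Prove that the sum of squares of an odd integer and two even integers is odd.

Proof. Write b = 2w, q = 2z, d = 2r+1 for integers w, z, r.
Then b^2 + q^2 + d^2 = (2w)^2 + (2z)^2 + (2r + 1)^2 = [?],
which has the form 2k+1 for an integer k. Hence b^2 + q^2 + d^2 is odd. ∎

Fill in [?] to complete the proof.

2(2r^2 + 2r + 2w^2 + 2z^2) + 1

Expanding: (2w)^2 + (2z)^2 + (2r + 1)^2 = 4r^2 + 4r + 4w^2 + 4z^2 + 1.
Every term except the constant is even, so this is 2(2r^2 + 2r + 2w^2 + 2z^2) + 1,
and 2r^2 + 2r + 2w^2 + 2z^2 ∈ ℤ gives the required form.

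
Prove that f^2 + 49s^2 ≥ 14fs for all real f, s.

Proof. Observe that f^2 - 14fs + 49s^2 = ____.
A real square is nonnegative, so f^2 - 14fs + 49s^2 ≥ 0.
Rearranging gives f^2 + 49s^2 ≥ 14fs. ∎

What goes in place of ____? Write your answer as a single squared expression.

(f - 7s)^2

The leading and trailing coefficients are 1^2 and 7^2, and 14 = 2·1·7, so the trinomial is (f - 7s)^2.
Hence f^2 - 14fs + 49s^2 ≥ 0.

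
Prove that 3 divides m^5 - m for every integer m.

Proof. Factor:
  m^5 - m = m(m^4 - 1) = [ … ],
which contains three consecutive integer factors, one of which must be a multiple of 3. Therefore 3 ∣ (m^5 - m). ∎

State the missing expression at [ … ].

m^4 - 1 = (m^2 - 1)(m^2 + 1), and m^2 - 1 = (m-1)(m+1).
So m(m^4 - 1) = (m - 1)m(m + 1)(m^2 + 1).

(m - 1)m(m + 1)(m^2 + 1)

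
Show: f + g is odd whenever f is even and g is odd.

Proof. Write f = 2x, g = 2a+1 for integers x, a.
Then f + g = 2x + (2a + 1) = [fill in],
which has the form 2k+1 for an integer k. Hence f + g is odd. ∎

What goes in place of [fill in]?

2x + (2a + 1) = 2a + 2x + 1
= 2(a + x) + 1.
Since a + x is an integer, the sum is of the form 2k+1 for an integer k.

2(a + x) + 1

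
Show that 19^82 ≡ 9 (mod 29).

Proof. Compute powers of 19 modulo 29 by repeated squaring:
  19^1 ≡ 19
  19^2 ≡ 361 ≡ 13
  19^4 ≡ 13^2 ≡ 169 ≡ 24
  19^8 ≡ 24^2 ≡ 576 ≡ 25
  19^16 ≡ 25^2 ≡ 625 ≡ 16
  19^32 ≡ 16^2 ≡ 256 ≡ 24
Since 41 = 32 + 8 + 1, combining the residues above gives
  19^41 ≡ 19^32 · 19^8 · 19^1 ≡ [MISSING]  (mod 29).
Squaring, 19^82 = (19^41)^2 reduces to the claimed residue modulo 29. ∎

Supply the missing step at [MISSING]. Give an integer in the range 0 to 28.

Multiply the listed residues: 24 · 25 · 19 = 600 → 11400.
Reducing modulo 29: 11400 = 393·29 + 3, so 19^41 ≡ 3.

3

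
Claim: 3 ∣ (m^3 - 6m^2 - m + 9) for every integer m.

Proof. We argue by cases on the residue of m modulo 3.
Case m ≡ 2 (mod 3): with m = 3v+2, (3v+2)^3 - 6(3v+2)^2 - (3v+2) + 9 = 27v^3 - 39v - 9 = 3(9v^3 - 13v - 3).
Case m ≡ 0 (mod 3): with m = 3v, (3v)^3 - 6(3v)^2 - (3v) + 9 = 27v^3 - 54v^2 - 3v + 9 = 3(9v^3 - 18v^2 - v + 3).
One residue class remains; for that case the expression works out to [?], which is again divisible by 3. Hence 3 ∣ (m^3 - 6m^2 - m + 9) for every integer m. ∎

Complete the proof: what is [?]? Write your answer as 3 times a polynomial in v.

3(9v^3 - 9v^2 - 10v + 1)

The residues treated are {2, 0}, so the missing case is m ≡ 1 (mod 3); write m = 3v+1.
Then (3v+1)^3 - 6(3v+1)^2 - (3v+1) + 9 = 27v^3 - 27v^2 - 30v + 3 = 3(9v^3 - 9v^2 - 10v + 1).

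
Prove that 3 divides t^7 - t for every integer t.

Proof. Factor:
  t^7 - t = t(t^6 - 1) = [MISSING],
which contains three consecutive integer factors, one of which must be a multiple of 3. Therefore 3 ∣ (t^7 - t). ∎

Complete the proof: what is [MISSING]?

t^6 - 1 = (t^2 - 1)(t^4 + t^2 + 1), and t^2 - 1 = (t-1)(t+1).
So t(t^6 - 1) = (t - 1)t(t + 1)(t^4 + t^2 + 1).

(t - 1)t(t + 1)(t^4 + t^2 + 1)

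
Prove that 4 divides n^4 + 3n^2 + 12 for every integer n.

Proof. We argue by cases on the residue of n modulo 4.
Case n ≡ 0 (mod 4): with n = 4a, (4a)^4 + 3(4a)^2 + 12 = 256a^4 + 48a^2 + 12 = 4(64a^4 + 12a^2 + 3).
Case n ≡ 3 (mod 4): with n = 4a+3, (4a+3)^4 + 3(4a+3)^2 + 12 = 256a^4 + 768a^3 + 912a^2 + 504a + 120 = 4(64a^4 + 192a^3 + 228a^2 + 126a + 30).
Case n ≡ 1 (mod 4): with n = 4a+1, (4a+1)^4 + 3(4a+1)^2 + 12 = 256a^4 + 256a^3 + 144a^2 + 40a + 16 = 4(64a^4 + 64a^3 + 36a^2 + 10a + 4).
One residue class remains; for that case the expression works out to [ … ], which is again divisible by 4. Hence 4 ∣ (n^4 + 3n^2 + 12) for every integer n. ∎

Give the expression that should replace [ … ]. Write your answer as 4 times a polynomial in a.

4(64a^4 + 128a^3 + 108a^2 + 44a + 10)

The residues treated are {0, 3, 1}, so the missing case is n ≡ 2 (mod 4); write n = 4a+2.
Then (4a+2)^4 + 3(4a+2)^2 + 12 = 256a^4 + 512a^3 + 432a^2 + 176a + 40 = 4(64a^4 + 128a^3 + 108a^2 + 44a + 10).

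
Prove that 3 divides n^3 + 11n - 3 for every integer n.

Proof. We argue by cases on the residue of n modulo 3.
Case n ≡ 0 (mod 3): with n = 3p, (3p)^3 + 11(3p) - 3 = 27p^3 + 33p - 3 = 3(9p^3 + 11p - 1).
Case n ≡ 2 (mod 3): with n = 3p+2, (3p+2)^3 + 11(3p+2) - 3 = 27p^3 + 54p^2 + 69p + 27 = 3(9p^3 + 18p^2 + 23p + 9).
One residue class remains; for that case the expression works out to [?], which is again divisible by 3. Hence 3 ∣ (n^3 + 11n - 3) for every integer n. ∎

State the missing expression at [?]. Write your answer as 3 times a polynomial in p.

Only n ≡ 1 (mod 3) is unaccounted for. Put n = 3p+1:
(3p+1)^3 + 11(3p+1) - 3 expands to 27p^3 + 27p^2 + 42p + 9,
and factoring out 3 leaves 3(9p^3 + 9p^2 + 14p + 3).

3(9p^3 + 9p^2 + 14p + 3)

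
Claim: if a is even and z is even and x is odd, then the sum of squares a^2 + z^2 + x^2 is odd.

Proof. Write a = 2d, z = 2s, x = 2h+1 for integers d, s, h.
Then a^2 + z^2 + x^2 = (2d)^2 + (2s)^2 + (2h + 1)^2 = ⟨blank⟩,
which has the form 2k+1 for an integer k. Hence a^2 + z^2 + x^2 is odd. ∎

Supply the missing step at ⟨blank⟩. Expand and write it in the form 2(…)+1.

2(2d^2 + 2h^2 + 2h + 2s^2) + 1

(2d)^2 + (2s)^2 + (2h + 1)^2 = 4d^2 + 4h^2 + 4h + 4s^2 + 1
= 2(2d^2 + 2h^2 + 2h + 2s^2) + 1.
Since 2d^2 + 2h^2 + 2h + 2s^2 is an integer, the sum of squares is of the form 2k+1 for an integer k.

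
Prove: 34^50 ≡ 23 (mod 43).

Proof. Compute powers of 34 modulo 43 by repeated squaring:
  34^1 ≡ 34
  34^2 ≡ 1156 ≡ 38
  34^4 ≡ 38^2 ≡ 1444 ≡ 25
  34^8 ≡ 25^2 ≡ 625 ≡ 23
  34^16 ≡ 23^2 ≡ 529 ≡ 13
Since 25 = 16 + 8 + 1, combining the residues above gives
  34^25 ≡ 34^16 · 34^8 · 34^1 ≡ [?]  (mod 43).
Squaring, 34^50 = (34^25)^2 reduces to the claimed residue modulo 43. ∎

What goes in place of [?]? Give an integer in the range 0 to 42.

34^16 · 34^8 · 34^1 ≡ 13 · 23 · 34 = 10166.
10166 mod 43 = 18, so 34^25 ≡ 18 (mod 43).

18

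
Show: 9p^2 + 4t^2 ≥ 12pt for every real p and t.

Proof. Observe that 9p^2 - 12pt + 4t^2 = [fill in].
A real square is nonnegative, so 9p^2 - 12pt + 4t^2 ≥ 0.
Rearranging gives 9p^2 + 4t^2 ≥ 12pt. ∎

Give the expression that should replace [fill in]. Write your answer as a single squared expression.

(3p - 2t)^2

The leading and trailing coefficients are 3^2 and 2^2, and 12 = 2·3·2, so the trinomial is (3p - 2t)^2.
Hence 9p^2 - 12pt + 4t^2 ≥ 0.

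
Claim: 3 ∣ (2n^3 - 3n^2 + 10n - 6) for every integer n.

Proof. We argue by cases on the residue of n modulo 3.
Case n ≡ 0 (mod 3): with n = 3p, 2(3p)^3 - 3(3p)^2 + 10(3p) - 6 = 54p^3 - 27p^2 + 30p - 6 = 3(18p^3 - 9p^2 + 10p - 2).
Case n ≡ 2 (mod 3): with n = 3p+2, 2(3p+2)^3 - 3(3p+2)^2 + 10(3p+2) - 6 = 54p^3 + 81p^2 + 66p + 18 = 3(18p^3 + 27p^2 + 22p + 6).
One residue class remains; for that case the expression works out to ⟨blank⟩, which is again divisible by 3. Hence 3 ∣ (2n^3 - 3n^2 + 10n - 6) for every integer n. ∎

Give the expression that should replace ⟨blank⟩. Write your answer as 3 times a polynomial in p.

3(18p^3 + 9p^2 + 10p + 1)

Only n ≡ 1 (mod 3) is unaccounted for. Put n = 3p+1:
2(3p+1)^3 - 3(3p+1)^2 + 10(3p+1) - 6 expands to 54p^3 + 27p^2 + 30p + 3,
and factoring out 3 leaves 3(18p^3 + 9p^2 + 10p + 1).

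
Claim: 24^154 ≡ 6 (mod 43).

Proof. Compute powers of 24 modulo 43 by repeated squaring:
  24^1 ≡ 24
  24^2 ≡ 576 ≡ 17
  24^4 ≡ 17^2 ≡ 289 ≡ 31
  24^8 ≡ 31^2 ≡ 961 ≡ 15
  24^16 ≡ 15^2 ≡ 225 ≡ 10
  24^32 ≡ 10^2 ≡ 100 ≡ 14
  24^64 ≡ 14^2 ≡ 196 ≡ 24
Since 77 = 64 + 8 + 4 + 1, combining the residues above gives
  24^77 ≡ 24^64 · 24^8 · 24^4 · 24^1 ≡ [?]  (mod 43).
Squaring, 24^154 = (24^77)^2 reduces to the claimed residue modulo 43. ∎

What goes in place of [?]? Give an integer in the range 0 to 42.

36

Multiply the listed residues: 24 · 15 · 31 · 24 = 360 → 11160 → 267840.
Reducing modulo 43: 267840 = 6228·43 + 36, so 24^77 ≡ 36.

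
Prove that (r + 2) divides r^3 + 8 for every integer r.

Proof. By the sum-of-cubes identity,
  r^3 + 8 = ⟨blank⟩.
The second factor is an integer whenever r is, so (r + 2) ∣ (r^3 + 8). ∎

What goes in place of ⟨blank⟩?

Polynomial division of r^3 + 8 by r + 2 leaves remainder 0 and quotient r^2 - 2r + 4.
Hence r^3 + 8 = (r + 2)(r^2 - 2r + 4).

(r + 2)(r^2 - 2r + 4)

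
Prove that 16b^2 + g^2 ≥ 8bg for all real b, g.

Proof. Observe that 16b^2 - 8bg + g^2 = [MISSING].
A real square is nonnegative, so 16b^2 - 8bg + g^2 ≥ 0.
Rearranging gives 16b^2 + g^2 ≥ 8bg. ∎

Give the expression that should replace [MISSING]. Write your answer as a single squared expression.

The leading and trailing coefficients are 4^2 and 1^2, and 8 = 2·4·1, so the trinomial is (4b - g)^2.
Hence 16b^2 - 8bg + g^2 ≥ 0.

(4b - g)^2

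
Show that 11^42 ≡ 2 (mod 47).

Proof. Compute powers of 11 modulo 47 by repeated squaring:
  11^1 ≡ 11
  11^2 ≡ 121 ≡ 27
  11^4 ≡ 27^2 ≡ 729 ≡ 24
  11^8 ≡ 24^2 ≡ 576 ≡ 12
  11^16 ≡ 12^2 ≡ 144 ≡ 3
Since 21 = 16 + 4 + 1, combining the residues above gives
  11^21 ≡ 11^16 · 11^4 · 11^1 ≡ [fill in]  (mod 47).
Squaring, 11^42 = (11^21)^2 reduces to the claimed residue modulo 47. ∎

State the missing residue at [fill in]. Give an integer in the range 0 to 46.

40

11^16 · 11^4 · 11^1 ≡ 3 · 24 · 11 = 792.
792 mod 47 = 40, so 11^21 ≡ 40 (mod 47).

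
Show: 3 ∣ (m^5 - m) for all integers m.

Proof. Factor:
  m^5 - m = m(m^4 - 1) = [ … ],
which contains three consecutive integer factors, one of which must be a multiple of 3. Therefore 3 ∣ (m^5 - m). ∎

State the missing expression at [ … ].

(m - 1)m(m + 1)(m^2 + 1)

m^4 - 1 = (m^2 - 1)(m^2 + 1), and m^2 - 1 = (m-1)(m+1).
So m(m^4 - 1) = (m - 1)m(m + 1)(m^2 + 1).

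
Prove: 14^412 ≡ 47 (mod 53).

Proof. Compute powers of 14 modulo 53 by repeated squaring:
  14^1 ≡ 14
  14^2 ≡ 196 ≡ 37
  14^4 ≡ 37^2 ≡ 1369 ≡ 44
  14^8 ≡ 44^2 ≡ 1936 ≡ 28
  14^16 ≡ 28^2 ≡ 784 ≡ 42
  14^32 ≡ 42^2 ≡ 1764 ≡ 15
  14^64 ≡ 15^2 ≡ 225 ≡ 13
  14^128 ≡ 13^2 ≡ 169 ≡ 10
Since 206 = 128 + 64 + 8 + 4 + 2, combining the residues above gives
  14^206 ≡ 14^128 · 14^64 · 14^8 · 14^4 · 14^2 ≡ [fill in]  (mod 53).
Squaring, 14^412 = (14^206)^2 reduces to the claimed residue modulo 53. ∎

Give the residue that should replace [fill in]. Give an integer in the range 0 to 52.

43

14^128 · 14^64 · 14^8 · 14^4 · 14^2 ≡ 10 · 13 · 28 · 44 · 37 = 5925920.
5925920 mod 53 = 43, so 14^206 ≡ 43 (mod 53).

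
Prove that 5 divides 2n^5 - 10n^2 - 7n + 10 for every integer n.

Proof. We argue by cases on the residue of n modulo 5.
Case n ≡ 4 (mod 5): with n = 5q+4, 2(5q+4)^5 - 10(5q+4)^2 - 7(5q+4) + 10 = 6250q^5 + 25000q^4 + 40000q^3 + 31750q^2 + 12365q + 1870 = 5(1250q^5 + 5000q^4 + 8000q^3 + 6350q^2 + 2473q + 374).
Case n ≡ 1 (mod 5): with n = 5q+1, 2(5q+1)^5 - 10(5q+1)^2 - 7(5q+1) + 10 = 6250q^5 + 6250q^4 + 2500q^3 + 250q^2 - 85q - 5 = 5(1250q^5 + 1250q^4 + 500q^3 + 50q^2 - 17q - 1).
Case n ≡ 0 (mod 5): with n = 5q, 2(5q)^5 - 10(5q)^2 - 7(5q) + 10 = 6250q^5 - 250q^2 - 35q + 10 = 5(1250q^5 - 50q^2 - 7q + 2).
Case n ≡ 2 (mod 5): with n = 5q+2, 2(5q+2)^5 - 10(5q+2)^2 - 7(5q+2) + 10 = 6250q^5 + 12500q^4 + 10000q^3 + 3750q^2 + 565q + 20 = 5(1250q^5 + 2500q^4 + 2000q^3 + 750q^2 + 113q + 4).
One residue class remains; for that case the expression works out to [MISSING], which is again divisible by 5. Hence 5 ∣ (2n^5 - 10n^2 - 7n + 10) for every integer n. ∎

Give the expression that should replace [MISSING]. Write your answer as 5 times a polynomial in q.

5(1250q^5 + 3750q^4 + 4500q^3 + 2650q^2 + 743q + 77)

The residues treated are {4, 1, 0, 2}, so the missing case is n ≡ 3 (mod 5); write n = 5q+3.
Then 2(5q+3)^5 - 10(5q+3)^2 - 7(5q+3) + 10 = 6250q^5 + 18750q^4 + 22500q^3 + 13250q^2 + 3715q + 385 = 5(1250q^5 + 3750q^4 + 4500q^3 + 2650q^2 + 743q + 77).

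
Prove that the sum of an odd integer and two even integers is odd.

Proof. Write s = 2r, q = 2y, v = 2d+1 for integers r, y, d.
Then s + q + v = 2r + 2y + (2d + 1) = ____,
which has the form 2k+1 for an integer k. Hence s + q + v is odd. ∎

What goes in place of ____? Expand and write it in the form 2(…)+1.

2(d + r + y) + 1

Expanding: 2r + 2y + (2d + 1) = 2d + 2r + 2y + 1.
Every term except the constant is even, so this is 2(d + r + y) + 1,
and d + r + y ∈ ℤ gives the required form.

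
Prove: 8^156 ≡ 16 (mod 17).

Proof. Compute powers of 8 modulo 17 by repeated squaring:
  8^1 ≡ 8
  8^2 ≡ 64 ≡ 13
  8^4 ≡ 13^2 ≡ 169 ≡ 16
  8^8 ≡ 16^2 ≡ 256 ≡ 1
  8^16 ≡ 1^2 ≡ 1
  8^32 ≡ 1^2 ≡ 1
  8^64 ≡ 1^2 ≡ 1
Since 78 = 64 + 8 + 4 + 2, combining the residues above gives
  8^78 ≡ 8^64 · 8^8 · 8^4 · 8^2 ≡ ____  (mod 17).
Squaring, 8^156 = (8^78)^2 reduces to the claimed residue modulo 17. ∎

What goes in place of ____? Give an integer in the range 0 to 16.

8^64 · 8^8 · 8^4 · 8^2 ≡ 1 · 1 · 16 · 13 = 208.
208 mod 17 = 4, so 8^78 ≡ 4 (mod 17).

4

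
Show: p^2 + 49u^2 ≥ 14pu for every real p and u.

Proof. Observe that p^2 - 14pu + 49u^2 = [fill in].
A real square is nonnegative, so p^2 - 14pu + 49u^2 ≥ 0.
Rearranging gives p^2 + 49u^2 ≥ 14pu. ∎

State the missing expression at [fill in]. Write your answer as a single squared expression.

(p - 7u)^2

p^2 - 14pu + 49u^2 is a perfect-square trinomial: the outer terms are (p)^2 and (7u)^2, and the cross term is -2·p·7u.
So p^2 - 14pu + 49u^2 = (p - 7u)^2 ≥ 0.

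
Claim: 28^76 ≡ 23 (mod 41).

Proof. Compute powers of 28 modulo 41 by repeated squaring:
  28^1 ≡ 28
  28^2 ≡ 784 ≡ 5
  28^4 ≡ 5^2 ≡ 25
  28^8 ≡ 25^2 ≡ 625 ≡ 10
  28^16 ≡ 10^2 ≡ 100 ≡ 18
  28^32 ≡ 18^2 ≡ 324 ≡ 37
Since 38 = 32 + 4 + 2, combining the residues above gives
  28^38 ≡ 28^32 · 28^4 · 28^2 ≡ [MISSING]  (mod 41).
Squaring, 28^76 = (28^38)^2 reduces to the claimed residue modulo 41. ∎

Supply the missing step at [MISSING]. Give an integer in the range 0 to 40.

28^32 · 28^4 · 28^2 ≡ 37 · 25 · 5 = 4625.
4625 mod 41 = 33, so 28^38 ≡ 33 (mod 41).

33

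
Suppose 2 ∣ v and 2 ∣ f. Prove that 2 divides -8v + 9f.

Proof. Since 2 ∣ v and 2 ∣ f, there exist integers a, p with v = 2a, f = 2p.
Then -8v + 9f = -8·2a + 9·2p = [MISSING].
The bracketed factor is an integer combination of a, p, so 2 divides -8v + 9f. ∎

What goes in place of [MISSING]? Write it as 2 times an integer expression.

2(-8a + 9p)

Pull the common 2 out of every term: -8·2a + 9·2p = 2(-8a + 9p).
-8a + 9p is an integer, which exhibits the divisibility.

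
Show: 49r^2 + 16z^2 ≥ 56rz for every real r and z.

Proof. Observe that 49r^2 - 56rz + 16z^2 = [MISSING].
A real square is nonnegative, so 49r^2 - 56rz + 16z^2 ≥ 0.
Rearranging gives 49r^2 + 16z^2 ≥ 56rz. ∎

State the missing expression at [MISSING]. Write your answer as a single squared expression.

(7r - 4z)^2

The leading and trailing coefficients are 7^2 and 4^2, and 56 = 2·7·4, so the trinomial is (7r - 4z)^2.
Hence 49r^2 - 56rz + 16z^2 ≥ 0.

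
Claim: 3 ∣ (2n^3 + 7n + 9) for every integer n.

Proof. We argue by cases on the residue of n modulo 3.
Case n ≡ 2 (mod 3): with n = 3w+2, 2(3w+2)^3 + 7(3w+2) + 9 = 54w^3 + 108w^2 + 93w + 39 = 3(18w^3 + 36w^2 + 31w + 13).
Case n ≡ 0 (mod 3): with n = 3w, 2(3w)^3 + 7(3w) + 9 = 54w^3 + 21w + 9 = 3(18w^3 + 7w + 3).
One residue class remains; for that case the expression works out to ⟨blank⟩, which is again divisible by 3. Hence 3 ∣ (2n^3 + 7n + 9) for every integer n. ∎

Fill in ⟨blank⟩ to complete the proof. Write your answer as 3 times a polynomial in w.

3(18w^3 + 18w^2 + 13w + 6)

The residues treated are {2, 0}, so the missing case is n ≡ 1 (mod 3); write n = 3w+1.
Then 2(3w+1)^3 + 7(3w+1) + 9 = 54w^3 + 54w^2 + 39w + 18 = 3(18w^3 + 18w^2 + 13w + 6).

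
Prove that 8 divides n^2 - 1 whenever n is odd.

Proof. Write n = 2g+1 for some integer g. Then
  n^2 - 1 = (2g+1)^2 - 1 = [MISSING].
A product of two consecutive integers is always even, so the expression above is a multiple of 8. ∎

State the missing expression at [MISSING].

(2g+1)^2 - 1 = 4g^2 + 4g + 1 - 1 = 4g^2 + 4g = 4g(g+1).
Since g and g+1 are consecutive, g(g+1) is even, and 4·(even) is a multiple of 8.

4g(g + 1)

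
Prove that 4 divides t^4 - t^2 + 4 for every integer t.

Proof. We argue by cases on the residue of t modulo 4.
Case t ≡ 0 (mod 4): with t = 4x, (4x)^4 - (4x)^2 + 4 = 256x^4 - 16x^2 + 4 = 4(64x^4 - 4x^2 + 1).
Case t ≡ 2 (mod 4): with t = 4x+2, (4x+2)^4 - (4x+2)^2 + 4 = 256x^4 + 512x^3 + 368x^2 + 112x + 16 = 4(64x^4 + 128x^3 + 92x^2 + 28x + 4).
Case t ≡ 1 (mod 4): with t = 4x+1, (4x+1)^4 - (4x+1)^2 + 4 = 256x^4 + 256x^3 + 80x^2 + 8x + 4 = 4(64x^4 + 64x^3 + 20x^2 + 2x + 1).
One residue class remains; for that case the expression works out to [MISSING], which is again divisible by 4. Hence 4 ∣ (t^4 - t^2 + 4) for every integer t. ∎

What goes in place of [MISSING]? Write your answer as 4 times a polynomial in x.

4(64x^4 + 192x^3 + 212x^2 + 102x + 19)

Only t ≡ 3 (mod 4) is unaccounted for. Put t = 4x+3:
(4x+3)^4 - (4x+3)^2 + 4 expands to 256x^4 + 768x^3 + 848x^2 + 408x + 76,
and factoring out 4 leaves 4(64x^4 + 192x^3 + 212x^2 + 102x + 19).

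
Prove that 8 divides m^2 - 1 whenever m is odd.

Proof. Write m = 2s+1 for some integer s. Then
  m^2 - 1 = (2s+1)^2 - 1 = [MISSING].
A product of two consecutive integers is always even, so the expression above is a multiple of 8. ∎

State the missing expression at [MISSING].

4s(s + 1)

(2s+1)^2 - 1 = 4s^2 + 4s + 1 - 1 = 4s^2 + 4s = 4s(s+1).
Since s and s+1 are consecutive, s(s+1) is even, and 4·(even) is a multiple of 8.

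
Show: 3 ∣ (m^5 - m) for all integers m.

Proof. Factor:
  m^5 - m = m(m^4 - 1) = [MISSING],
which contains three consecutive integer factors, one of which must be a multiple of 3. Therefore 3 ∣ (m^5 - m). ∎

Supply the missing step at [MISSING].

m^4 - 1 = (m^2 - 1)(m^2 + 1), and m^2 - 1 = (m-1)(m+1).
So m(m^4 - 1) = (m - 1)m(m + 1)(m^2 + 1).

(m - 1)m(m + 1)(m^2 + 1)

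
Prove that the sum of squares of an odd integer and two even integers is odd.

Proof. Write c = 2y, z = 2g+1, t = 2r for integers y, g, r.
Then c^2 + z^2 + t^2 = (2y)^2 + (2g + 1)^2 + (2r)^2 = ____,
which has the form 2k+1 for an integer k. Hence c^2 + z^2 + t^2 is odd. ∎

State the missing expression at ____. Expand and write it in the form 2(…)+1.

Expanding: (2y)^2 + (2g + 1)^2 + (2r)^2 = 4g^2 + 4g + 4r^2 + 4y^2 + 1.
Every term except the constant is even, so this is 2(2g^2 + 2g + 2r^2 + 2y^2) + 1,
and 2g^2 + 2g + 2r^2 + 2y^2 ∈ ℤ gives the required form.

2(2g^2 + 2g + 2r^2 + 2y^2) + 1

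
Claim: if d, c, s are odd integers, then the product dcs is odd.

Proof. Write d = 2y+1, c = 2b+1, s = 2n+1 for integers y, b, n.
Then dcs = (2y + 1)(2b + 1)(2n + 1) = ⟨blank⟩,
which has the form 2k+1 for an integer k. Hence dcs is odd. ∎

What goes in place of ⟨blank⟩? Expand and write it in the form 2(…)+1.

2(4bny + 2bn + 2by + b + 2ny + n + y) + 1

(2y + 1)(2b + 1)(2n + 1) = 8bny + 4bn + 4by + 2b + 4ny + 2n + 2y + 1
= 2(4bny + 2bn + 2by + b + 2ny + n + y) + 1.
Since 4bny + 2bn + 2by + b + 2ny + n + y is an integer, the product is of the form 2k+1 for an integer k.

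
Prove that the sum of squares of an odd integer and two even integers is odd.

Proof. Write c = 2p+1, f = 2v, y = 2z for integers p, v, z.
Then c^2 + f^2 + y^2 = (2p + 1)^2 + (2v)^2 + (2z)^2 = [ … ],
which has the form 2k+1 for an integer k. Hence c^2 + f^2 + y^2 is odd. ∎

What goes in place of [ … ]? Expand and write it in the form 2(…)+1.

(2p + 1)^2 + (2v)^2 + (2z)^2 = 4p^2 + 4p + 4v^2 + 4z^2 + 1
= 2(2p^2 + 2p + 2v^2 + 2z^2) + 1.
Since 2p^2 + 2p + 2v^2 + 2z^2 is an integer, the sum of squares is of the form 2k+1 for an integer k.

2(2p^2 + 2p + 2v^2 + 2z^2) + 1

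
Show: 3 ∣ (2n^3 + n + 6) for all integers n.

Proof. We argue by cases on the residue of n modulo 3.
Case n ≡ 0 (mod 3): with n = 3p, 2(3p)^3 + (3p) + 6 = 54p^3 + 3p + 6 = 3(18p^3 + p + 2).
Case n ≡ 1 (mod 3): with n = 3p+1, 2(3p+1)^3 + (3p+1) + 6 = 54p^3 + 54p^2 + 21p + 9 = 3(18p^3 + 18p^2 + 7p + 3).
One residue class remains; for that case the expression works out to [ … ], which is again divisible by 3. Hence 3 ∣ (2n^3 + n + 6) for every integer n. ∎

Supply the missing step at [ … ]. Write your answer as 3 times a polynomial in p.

Only n ≡ 2 (mod 3) is unaccounted for. Put n = 3p+2:
2(3p+2)^3 + (3p+2) + 6 expands to 54p^3 + 108p^2 + 75p + 24,
and factoring out 3 leaves 3(18p^3 + 36p^2 + 25p + 8).

3(18p^3 + 36p^2 + 25p + 8)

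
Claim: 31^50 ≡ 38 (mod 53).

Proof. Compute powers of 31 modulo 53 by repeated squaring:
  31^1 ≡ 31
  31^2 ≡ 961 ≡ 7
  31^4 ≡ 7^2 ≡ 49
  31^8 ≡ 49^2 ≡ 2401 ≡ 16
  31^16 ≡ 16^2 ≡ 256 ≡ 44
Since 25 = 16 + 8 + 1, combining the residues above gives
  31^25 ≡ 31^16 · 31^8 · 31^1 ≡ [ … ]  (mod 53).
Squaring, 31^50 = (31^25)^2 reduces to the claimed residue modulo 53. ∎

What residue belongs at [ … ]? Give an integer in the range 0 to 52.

41

31^16 · 31^8 · 31^1 ≡ 44 · 16 · 31 = 21824.
21824 mod 53 = 41, so 31^25 ≡ 41 (mod 53).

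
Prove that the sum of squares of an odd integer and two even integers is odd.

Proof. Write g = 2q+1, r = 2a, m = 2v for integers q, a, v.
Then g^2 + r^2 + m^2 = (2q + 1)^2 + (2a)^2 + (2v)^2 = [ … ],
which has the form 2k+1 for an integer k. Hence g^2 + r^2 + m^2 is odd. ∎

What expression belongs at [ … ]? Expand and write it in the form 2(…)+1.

2(2a^2 + 2q^2 + 2q + 2v^2) + 1

(2q + 1)^2 + (2a)^2 + (2v)^2 = 4a^2 + 4q^2 + 4q + 4v^2 + 1
= 2(2a^2 + 2q^2 + 2q + 2v^2) + 1.
Since 2a^2 + 2q^2 + 2q + 2v^2 is an integer, the sum of squares is of the form 2k+1 for an integer k.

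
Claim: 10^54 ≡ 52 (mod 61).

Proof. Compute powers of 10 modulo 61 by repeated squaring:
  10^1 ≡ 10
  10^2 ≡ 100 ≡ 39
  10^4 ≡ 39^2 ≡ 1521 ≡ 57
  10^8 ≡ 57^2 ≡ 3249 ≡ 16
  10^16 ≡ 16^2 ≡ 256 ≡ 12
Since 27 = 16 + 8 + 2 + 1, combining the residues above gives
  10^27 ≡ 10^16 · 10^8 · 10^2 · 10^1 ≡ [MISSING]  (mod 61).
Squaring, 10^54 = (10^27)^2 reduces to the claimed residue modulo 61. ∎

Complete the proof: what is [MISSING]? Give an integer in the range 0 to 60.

33

10^16 · 10^8 · 10^2 · 10^1 ≡ 12 · 16 · 39 · 10 = 74880.
74880 mod 61 = 33, so 10^27 ≡ 33 (mod 61).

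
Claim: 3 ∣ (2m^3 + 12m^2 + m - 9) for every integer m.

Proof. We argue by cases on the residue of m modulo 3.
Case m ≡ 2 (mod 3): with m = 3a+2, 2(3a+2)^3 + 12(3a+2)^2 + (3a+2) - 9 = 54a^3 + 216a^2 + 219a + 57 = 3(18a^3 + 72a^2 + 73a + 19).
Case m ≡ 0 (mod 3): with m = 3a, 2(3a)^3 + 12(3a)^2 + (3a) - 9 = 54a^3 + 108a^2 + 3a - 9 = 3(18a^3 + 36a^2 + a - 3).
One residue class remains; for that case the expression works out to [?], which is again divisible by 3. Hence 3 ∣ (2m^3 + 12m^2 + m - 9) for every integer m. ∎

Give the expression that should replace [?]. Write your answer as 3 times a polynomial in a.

The residues treated are {2, 0}, so the missing case is m ≡ 1 (mod 3); write m = 3a+1.
Then 2(3a+1)^3 + 12(3a+1)^2 + (3a+1) - 9 = 54a^3 + 162a^2 + 93a + 6 = 3(18a^3 + 54a^2 + 31a + 2).

3(18a^3 + 54a^2 + 31a + 2)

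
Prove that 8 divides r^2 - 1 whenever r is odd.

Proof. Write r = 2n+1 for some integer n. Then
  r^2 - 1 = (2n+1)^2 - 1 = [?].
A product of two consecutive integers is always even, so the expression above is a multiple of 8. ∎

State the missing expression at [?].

4n(n + 1)

(2n+1)^2 - 1 = 4n^2 + 4n + 1 - 1 = 4n^2 + 4n = 4n(n+1).
Since n and n+1 are consecutive, n(n+1) is even, and 4·(even) is a multiple of 8.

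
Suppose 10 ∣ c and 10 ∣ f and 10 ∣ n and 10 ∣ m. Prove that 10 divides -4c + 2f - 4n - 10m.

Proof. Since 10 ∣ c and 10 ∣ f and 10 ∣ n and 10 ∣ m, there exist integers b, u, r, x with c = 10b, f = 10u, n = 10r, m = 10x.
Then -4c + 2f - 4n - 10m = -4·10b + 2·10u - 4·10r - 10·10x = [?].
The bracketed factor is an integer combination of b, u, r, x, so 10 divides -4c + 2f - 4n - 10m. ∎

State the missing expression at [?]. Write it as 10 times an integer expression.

Pull the common 10 out of every term: -4·10b + 2·10u - 4·10r - 10·10x = 10(-4b - 4r + 2u - 10x).
-4b - 4r + 2u - 10x is an integer, which exhibits the divisibility.

10(-4b - 4r + 2u - 10x)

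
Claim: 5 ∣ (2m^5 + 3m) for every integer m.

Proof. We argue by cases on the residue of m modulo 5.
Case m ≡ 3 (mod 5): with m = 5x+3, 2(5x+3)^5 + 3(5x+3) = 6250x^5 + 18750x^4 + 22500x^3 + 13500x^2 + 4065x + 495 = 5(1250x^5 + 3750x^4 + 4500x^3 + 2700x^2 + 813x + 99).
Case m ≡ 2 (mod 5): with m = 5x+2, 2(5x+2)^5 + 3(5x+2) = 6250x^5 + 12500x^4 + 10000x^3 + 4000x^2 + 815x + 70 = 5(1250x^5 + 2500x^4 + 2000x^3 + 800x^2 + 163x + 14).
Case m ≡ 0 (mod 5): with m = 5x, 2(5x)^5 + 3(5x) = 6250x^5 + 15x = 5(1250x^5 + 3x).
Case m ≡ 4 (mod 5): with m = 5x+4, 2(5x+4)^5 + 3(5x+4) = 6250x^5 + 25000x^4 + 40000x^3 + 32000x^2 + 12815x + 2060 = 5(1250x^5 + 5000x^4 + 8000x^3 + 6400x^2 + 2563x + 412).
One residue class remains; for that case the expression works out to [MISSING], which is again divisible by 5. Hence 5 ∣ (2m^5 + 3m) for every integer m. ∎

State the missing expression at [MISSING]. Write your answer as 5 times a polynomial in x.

Only m ≡ 1 (mod 5) is unaccounted for. Put m = 5x+1:
2(5x+1)^5 + 3(5x+1) expands to 6250x^5 + 6250x^4 + 2500x^3 + 500x^2 + 65x + 5,
and factoring out 5 leaves 5(1250x^5 + 1250x^4 + 500x^3 + 100x^2 + 13x + 1).

5(1250x^5 + 1250x^4 + 500x^3 + 100x^2 + 13x + 1)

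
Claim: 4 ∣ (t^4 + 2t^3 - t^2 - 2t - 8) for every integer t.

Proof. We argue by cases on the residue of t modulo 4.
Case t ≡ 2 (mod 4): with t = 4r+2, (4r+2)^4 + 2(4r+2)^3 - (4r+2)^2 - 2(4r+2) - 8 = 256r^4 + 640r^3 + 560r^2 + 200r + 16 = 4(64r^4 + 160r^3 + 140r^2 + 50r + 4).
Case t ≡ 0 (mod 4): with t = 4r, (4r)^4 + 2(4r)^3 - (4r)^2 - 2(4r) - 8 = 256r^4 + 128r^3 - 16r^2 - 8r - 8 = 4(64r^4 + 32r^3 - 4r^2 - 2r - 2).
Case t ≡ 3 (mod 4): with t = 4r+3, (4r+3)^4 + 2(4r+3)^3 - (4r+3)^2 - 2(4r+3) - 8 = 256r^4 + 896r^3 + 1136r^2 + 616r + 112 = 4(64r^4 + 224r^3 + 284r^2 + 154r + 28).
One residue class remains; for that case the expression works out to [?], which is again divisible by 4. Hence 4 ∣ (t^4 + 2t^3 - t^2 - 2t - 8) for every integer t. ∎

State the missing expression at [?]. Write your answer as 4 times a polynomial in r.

The residues treated are {2, 0, 3}, so the missing case is t ≡ 1 (mod 4); write t = 4r+1.
Then (4r+1)^4 + 2(4r+1)^3 - (4r+1)^2 - 2(4r+1) - 8 = 256r^4 + 384r^3 + 176r^2 + 24r - 8 = 4(64r^4 + 96r^3 + 44r^2 + 6r - 2).

4(64r^4 + 96r^3 + 44r^2 + 6r - 2)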